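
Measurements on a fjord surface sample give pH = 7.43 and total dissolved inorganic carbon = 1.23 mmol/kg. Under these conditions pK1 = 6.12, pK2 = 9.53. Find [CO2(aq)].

[CO2*] = 0.0570 mmol/kg

α₀ = 1 / (1 + K1/[H⁺] + K1K2/[H⁺]²) = 1 / (1 + 10^+1.31 + 10^-0.79)
   = 1 / (1 + 20.417 + 0.16218) = 1/21.580 = 0.04634
[CO2*] = α₀ × DIC = 0.04634 × 1.23 = 0.0570 mmol/kg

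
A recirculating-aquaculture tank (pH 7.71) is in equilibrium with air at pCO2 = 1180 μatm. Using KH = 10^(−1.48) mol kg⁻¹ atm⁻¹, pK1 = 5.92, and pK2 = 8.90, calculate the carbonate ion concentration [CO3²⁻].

[CO3²⁻] = 0.156 mmol/kg

[CO2*] = KH · pCO2 = 10^(−1.48) × 1180×10^-6 = 3.907×10^-5 mol/kg
α₀ = 1/(1 + K1/[H⁺] + K1K2/[H⁺]²) = 1/(1 + 10^+1.79 + 10^+0.60) = 0.01501
DIC = [CO2*]/α₀ = 3.907×10^-5 / 0.01501 = 2.604 mmol/kg
[CO3²⁻] = α₂·DIC; α₂ = 0.05974, so [CO3²⁻] = 0.05974 × 2.604 = 0.156 mmol/kg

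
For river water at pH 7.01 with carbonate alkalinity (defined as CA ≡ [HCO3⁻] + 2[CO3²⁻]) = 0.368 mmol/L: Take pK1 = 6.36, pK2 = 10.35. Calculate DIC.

DIC = 0.450 mmol/L

CA = [HCO3⁻] + 2[CO3²⁻] = (α₁ + 2α₂)·DIC
At pH 7.01: [H⁺]/K1 = 10^-0.65 = 0.22387, K2/[H⁺] = 10^-3.34 = 0.00045709
α₁ = 1/(1 + 0.22387 + 0.00045709) = 1/1.2243 = 0.8168; α₂ = α₁·K2/[H⁺] = 0.0003733
α₁ + 2α₂ = 0.8175
DIC = CA / (α₁ + 2α₂) = 0.368 / 0.8175 = 0.450 mmol/L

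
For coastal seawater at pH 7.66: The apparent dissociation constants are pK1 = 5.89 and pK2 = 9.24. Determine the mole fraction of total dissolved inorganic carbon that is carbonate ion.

α₂ = 1 / (1 + [H⁺]/K2 + [H⁺]²/(K1K2)) = 1 / (1 + 10^+1.58 + 10^-0.19)
   = 1 / (1 + 38.019 + 0.64565) = 1/39.665 = 0.02521

α₂ = 0.0252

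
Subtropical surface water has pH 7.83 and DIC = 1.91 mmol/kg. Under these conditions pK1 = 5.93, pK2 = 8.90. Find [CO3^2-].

α₂ = 1 / (1 + [H⁺]/K2 + [H⁺]²/(K1K2)) = 1 / (1 + 10^+1.07 + 10^-0.83)
   = 1 / (1 + 11.749 + 0.14791) = 1/12.897 = 0.07754
[CO3²⁻] = α₂ × DIC = 0.07754 × 1.91 = 0.148 mmol/kg

[CO3²⁻] = 0.148 mmol/kg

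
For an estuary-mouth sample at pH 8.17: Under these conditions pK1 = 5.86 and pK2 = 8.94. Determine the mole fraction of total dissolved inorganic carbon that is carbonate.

α₂ = 0.145

α₂ = 1 / (1 + [H⁺]/K2 + [H⁺]²/(K1K2)) = 1 / (1 + 10^+0.77 + 10^-1.54)
   = 1 / (1 + 5.8884 + 0.028840) = 1/6.9173 = 0.1446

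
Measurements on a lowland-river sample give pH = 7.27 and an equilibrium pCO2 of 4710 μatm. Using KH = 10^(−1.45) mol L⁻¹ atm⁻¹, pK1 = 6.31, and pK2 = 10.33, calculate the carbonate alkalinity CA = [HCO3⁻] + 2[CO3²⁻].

CA = 1.53 mmol/L

[CO2*] = KH · pCO2 = 10^(−1.45) × 4710×10^-6 = 1.671×10^-4 mol/L
α₀ = 1/(1 + K1/[H⁺] + K1K2/[H⁺]²) = 1/(1 + 10^+0.96 + 10^-2.10) = 0.09874
DIC = [CO2*]/α₀ = 1.671×10^-4 / 0.09874 = 1.693 mmol/L
CA = (α₁ + 2α₂)·DIC = (0.9005 + 2×0.0007843) × 1.693 = 1.53 mmol/L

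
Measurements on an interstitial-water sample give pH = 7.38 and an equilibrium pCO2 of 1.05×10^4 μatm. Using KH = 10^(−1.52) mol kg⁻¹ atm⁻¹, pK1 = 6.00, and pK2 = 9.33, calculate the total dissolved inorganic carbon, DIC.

DIC = 8.01 mmol/kg

[CO2*] = KH · pCO2 = 10^(−1.52) × 1.05×10^4×10^-6 = 3.171×10^-4 mol/kg
α₀ = 1/(1 + K1/[H⁺] + K1K2/[H⁺]²) = 1/(1 + 10^+1.38 + 10^-0.57) = 0.03959
DIC = [CO2*]/α₀ = 3.171×10^-4 / 0.03959 = 8.01 mmol/kg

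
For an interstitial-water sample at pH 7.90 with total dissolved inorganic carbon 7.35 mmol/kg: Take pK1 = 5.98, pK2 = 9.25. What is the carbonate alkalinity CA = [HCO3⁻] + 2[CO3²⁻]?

CA = 7.58 mmol/kg

CA = [HCO3⁻] + 2[CO3²⁻] = (α₁ + 2α₂)·DIC
At pH 7.90: [H⁺]/K1 = 10^-1.92 = 0.012023, K2/[H⁺] = 10^-1.35 = 0.044668
α₁ = 1/(1 + 0.012023 + 0.044668) = 1/1.0567 = 0.9464; α₂ = α₁·K2/[H⁺] = 0.04227
α₁ + 2α₂ = 1.0309
CA = 1.0309 × 7.35 = 7.58 mmol/kg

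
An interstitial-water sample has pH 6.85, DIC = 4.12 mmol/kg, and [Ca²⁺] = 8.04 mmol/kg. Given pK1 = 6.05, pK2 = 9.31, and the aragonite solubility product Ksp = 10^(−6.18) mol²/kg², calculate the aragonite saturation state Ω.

Ω = 0.150

α₂ = 1 / (1 + [H⁺]/K2 + [H⁺]²/(K1K2)) = 1 / (1 + 10^+2.46 + 10^+1.66)
   = 1 / (1 + 288.40 + 45.709) = 1/335.11 = 0.002984
[CO3²⁻] = α₂ × DIC = 0.002984 × 4.12 = 0.01229 mmol/kg = 12.29 μmol/kg
Ksp = 10^(−6.18) = 6.607×10^-7
Ω = [Ca²⁺][CO3²⁻]/Ksp = (8.04×10^-3)(1.229×10^-5) / 6.607×10^-7 = 0.150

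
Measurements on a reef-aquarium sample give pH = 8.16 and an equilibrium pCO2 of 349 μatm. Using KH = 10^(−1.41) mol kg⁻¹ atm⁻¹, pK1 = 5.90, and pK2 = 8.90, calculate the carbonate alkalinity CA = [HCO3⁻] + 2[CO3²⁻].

[CO2*] = KH · pCO2 = 10^(−1.41) × 349×10^-6 = 1.358×10^-5 mol/kg
α₀ = 1/(1 + K1/[H⁺] + K1K2/[H⁺]²) = 1/(1 + 10^+2.26 + 10^+1.52) = 0.004628
DIC = [CO2*]/α₀ = 1.358×10^-5 / 0.004628 = 2.934 mmol/kg
CA = (α₁ + 2α₂)·DIC = (0.8421 + 2×0.1532) × 2.934 = 3.37 mmol/kg

CA = 3.37 mmol/kg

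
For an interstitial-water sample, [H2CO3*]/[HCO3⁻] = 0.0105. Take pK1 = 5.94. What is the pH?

From K1 = [H⁺][HCO3⁻]/[H2CO3*]:  pH = pK1 − log₁₀([H2CO3*]/[HCO3⁻])
log₁₀(0.0105) = -1.979
pH = 5.94 − (-1.979) = 7.92

pH = 7.92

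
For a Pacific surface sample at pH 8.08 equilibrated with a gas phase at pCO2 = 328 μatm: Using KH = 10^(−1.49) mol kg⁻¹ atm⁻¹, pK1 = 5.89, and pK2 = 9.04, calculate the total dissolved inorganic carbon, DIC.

[CO2*] = KH · pCO2 = 10^(−1.49) × 328×10^-6 = 1.061×10^-5 mol/kg
α₀ = 1/(1 + K1/[H⁺] + K1K2/[H⁺]²) = 1/(1 + 10^+2.19 + 10^+1.23) = 0.005785
DIC = [CO2*]/α₀ = 1.061×10^-5 / 0.005785 = 1.83 mmol/kg

DIC = 1.83 mmol/kg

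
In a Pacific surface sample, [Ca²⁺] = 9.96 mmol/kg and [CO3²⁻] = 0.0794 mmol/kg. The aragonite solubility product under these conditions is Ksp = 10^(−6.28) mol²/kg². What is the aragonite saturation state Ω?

Ω = 1.51

Ksp = 10^(−6.28) = 5.248×10^-7
Ω = [Ca²⁺][CO3²⁻]/Ksp = (9.96×10^-3)(0.0794×10^-3) / 5.248×10^-7 = 1.51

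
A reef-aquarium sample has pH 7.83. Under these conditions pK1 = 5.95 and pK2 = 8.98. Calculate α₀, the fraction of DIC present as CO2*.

α₀ = 0.0122

α₀ = 1 / (1 + K1/[H⁺] + K1K2/[H⁺]²) = 1 / (1 + 10^+1.88 + 10^+0.73)
   = 1 / (1 + 75.858 + 5.3703) = 1/82.228 = 0.01216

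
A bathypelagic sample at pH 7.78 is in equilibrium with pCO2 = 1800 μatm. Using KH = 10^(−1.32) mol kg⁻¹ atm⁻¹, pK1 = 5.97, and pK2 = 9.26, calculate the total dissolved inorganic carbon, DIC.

[CO2*] = KH · pCO2 = 10^(−1.32) × 1800×10^-6 = 8.615×10^-5 mol/kg
α₀ = 1/(1 + K1/[H⁺] + K1K2/[H⁺]²) = 1/(1 + 10^+1.81 + 10^+0.33) = 0.01477
DIC = [CO2*]/α₀ = 8.615×10^-5 / 0.01477 = 5.83 mmol/kg

DIC = 5.83 mmol/kg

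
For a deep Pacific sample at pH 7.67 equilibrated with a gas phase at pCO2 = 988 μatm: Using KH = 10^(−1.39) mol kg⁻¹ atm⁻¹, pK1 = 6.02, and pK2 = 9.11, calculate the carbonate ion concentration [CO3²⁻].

[CO2*] = KH · pCO2 = 10^(−1.39) × 988×10^-6 = 4.025×10^-5 mol/kg
α₀ = 1/(1 + K1/[H⁺] + K1K2/[H⁺]²) = 1/(1 + 10^+1.65 + 10^+0.21) = 0.02115
DIC = [CO2*]/α₀ = 4.025×10^-5 / 0.02115 = 1.903 mmol/kg
[CO3²⁻] = α₂·DIC; α₂ = 0.03429, so [CO3²⁻] = 0.03429 × 1.903 = 0.0653 mmol/kg

[CO3²⁻] = 0.0653 mmol/kg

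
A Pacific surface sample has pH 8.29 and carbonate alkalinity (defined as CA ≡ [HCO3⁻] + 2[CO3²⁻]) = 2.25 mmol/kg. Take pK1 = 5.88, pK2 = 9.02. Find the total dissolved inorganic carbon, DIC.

DIC = 1.95 mmol/kg

CA = [HCO3⁻] + 2[CO3²⁻] = (α₁ + 2α₂)·DIC
At pH 8.29: [H⁺]/K1 = 10^-2.41 = 0.0038905, K2/[H⁺] = 10^-0.73 = 0.18621
α₁ = 1/(1 + 0.0038905 + 0.18621) = 1/1.1901 = 0.8403; α₂ = α₁·K2/[H⁺] = 0.1565
α₁ + 2α₂ = 1.1532
DIC = CA / (α₁ + 2α₂) = 2.25 / 1.1532 = 1.95 mmol/kg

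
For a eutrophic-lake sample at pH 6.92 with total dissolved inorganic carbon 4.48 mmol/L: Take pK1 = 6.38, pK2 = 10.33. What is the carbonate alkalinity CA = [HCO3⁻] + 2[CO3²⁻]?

CA = [HCO3⁻] + 2[CO3²⁻] = (α₁ + 2α₂)·DIC
At pH 6.92: [H⁺]/K1 = 10^-0.54 = 0.28840, K2/[H⁺] = 10^-3.41 = 0.00038905
α₁ = 1/(1 + 0.28840 + 0.00038905) = 1/1.2888 = 0.7759; α₂ = α₁·K2/[H⁺] = 0.0003019
α₁ + 2α₂ = 0.7765
CA = 0.7765 × 4.48 = 3.48 mmol/L

CA = 3.48 mmol/L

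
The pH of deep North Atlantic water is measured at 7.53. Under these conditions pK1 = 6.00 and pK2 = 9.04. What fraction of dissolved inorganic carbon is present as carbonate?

α₂ = 1 / (1 + [H⁺]/K2 + [H⁺]²/(K1K2)) = 1 / (1 + 10^+1.51 + 10^-0.02)
   = 1 / (1 + 32.359 + 0.95499) = 1/34.314 = 0.02914

α₂ = 0.0291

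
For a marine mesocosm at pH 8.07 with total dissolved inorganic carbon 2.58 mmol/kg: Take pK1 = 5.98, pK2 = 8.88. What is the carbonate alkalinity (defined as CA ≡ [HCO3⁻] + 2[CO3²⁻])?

CA = 2.91 mmol/kg

CA = [HCO3⁻] + 2[CO3²⁻] = (α₁ + 2α₂)·DIC
At pH 8.07: [H⁺]/K1 = 10^-2.09 = 0.0081283, K2/[H⁺] = 10^-0.81 = 0.15488
α₁ = 1/(1 + 0.0081283 + 0.15488) = 1/1.1630 = 0.8598; α₂ = α₁·K2/[H⁺] = 0.1332
α₁ + 2α₂ = 1.1262
CA = 1.1262 × 2.58 = 2.91 mmol/kg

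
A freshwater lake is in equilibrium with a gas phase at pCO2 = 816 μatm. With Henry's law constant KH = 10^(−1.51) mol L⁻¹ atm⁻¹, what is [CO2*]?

KH = 10^(−1.51) = 3.090×10^-2 mol L⁻¹ atm⁻¹
[CO2*] = KH · pCO2 = 3.090×10^-2 × 816×10^-6 atm = 2.52×10^-5 mol/L

[CO2*] = 25.2 μmol/L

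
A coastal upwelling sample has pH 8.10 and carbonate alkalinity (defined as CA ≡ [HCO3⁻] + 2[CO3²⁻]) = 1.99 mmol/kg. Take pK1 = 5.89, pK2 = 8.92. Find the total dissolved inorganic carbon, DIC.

CA = [HCO3⁻] + 2[CO3²⁻] = (α₁ + 2α₂)·DIC
At pH 8.10: [H⁺]/K1 = 10^-2.21 = 0.0061660, K2/[H⁺] = 10^-0.82 = 0.15136
α₁ = 1/(1 + 0.0061660 + 0.15136) = 1/1.1575 = 0.8639; α₂ = α₁·K2/[H⁺] = 0.1308
α₁ + 2α₂ = 1.1254
DIC = CA / (α₁ + 2α₂) = 1.99 / 1.1254 = 1.77 mmol/kg

DIC = 1.77 mmol/kg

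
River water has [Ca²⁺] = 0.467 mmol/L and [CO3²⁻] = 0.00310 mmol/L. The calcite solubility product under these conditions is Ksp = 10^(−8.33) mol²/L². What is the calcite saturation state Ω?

Ω = 0.310

Ksp = 10^(−8.33) = 4.677×10^-9
Ω = [Ca²⁺][CO3²⁻]/Ksp = (0.467×10^-3)(0.00310×10^-3) / 4.677×10^-9 = 0.310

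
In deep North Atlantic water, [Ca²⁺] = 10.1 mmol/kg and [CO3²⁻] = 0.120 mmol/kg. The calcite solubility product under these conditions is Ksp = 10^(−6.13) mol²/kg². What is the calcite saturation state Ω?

Ω = 1.63

Ksp = 10^(−6.13) = 7.413×10^-7
Ω = [Ca²⁺][CO3²⁻]/Ksp = (10.1×10^-3)(0.120×10^-3) / 7.413×10^-7 = 1.63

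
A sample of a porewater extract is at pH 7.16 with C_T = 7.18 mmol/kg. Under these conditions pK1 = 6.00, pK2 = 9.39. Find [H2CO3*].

[CO2*] = 0.462 mmol/kg

α₀ = 1 / (1 + K1/[H⁺] + K1K2/[H⁺]²) = 1 / (1 + 10^+1.16 + 10^-1.07)
   = 1 / (1 + 14.454 + 0.085114) = 1/15.540 = 0.06435
[CO2*] = α₀ × DIC = 0.06435 × 7.18 = 0.462 mmol/kg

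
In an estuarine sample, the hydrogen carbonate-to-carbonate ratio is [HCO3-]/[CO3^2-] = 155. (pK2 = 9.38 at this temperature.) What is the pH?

From K2 = [H⁺][CO3^2-]/[HCO3-]:  pH = pK2 − log₁₀([HCO3-]/[CO3^2-])
log₁₀(155) = +2.190
pH = 9.38 − (+2.190) = 7.19

pH = 7.19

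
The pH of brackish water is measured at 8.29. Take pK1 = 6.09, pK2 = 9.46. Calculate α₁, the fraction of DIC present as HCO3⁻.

α₁ = 1 / (1 + [H⁺]/K1 + K2/[H⁺]) = 1 / (1 + 10^-2.20 + 10^-1.17)
   = 1 / (1 + 0.0063096 + 0.067608) = 1/1.0739 = 0.9312

α₁ = 0.931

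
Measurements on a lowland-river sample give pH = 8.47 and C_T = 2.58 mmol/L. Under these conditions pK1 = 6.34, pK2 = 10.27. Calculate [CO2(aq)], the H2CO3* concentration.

[CO2*] = 18.7 μmol/L

α₀ = 1 / (1 + K1/[H⁺] + K1K2/[H⁺]²) = 1 / (1 + 10^+2.13 + 10^+0.33)
   = 1 / (1 + 134.90 + 2.1380) = 1/138.03 = 0.007245
[CO2*] = α₀ × DIC = 0.007245 × 2.58 = 0.0187 mmol/L = 18.7 μmol/L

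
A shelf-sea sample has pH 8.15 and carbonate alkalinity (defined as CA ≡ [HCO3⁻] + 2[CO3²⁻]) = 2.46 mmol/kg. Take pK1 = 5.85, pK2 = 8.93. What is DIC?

DIC = 2.16 mmol/kg

CA = [HCO3⁻] + 2[CO3²⁻] = (α₁ + 2α₂)·DIC
At pH 8.15: [H⁺]/K1 = 10^-2.30 = 0.0050119, K2/[H⁺] = 10^-0.78 = 0.16596
α₁ = 1/(1 + 0.0050119 + 0.16596) = 1/1.1710 = 0.8540; α₂ = α₁·K2/[H⁺] = 0.1417
α₁ + 2α₂ = 1.1374
DIC = CA / (α₁ + 2α₂) = 2.46 / 1.1374 = 2.16 mmol/kg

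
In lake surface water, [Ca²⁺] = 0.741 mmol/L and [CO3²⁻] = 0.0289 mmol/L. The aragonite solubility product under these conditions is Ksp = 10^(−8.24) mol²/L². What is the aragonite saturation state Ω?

Ω = 3.72

Ksp = 10^(−8.24) = 5.754×10^-9
Ω = [Ca²⁺][CO3²⁻]/Ksp = (0.741×10^-3)(0.0289×10^-3) / 5.754×10^-9 = 3.72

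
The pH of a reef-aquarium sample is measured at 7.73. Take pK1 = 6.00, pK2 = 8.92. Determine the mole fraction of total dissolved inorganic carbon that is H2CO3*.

α₀ = 1 / (1 + K1/[H⁺] + K1K2/[H⁺]²) = 1 / (1 + 10^+1.73 + 10^+0.54)
   = 1 / (1 + 53.703 + 3.4674) = 1/58.171 = 0.01719

α₀ = 0.0172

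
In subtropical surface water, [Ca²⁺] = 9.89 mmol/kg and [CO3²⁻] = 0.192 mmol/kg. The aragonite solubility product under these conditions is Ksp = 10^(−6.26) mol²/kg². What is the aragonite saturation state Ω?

Ω = 3.46

Ksp = 10^(−6.26) = 5.495×10^-7
Ω = [Ca²⁺][CO3²⁻]/Ksp = (9.89×10^-3)(0.192×10^-3) / 5.495×10^-7 = 3.46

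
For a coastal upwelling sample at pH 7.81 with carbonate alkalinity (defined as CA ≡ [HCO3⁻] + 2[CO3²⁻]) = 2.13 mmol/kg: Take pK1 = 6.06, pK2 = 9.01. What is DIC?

DIC = 2.04 mmol/kg

CA = [HCO3⁻] + 2[CO3²⁻] = (α₁ + 2α₂)·DIC
At pH 7.81: [H⁺]/K1 = 10^-1.75 = 0.017783, K2/[H⁺] = 10^-1.20 = 0.063096
α₁ = 1/(1 + 0.017783 + 0.063096) = 1/1.0809 = 0.9252; α₂ = α₁·K2/[H⁺] = 0.05837
α₁ + 2α₂ = 1.0419
DIC = CA / (α₁ + 2α₂) = 2.13 / 1.0419 = 2.04 mmol/kg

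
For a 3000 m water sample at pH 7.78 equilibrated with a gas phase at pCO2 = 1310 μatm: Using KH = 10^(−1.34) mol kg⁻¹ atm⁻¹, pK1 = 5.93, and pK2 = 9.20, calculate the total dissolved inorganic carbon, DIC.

DIC = 4.46 mmol/kg

[CO2*] = KH · pCO2 = 10^(−1.34) × 1310×10^-6 = 5.988×10^-5 mol/kg
α₀ = 1/(1 + K1/[H⁺] + K1K2/[H⁺]²) = 1/(1 + 10^+1.85 + 10^+0.43) = 0.01343
DIC = [CO2*]/α₀ = 5.988×10^-5 / 0.01343 = 4.46 mmol/kg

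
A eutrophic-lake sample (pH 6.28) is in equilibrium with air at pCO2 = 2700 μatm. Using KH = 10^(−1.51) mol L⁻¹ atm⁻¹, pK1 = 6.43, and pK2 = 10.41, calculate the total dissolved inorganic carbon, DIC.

[CO2*] = KH · pCO2 = 10^(−1.51) × 2700×10^-6 = 8.344×10^-5 mol/L
α₀ = 1/(1 + K1/[H⁺] + K1K2/[H⁺]²) = 1/(1 + 10^-0.15 + 10^-4.28) = 0.5855
DIC = [CO2*]/α₀ = 8.344×10^-5 / 0.5855 = 0.143 mmol/L

DIC = 0.143 mmol/L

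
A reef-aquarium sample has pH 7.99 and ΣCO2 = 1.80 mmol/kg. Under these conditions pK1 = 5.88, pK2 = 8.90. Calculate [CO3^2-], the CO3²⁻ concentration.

[CO3²⁻] = 0.196 mmol/kg

α₂ = 1 / (1 + [H⁺]/K2 + [H⁺]²/(K1K2)) = 1 / (1 + 10^+0.91 + 10^-1.20)
   = 1 / (1 + 8.1283 + 0.063096) = 1/9.1914 = 0.1088
[CO3²⁻] = α₂ × DIC = 0.1088 × 1.80 = 0.196 mmol/kg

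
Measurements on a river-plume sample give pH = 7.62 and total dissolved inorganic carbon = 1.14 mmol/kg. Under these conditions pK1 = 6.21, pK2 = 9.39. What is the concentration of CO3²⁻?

α₂ = 1 / (1 + [H⁺]/K2 + [H⁺]²/(K1K2)) = 1 / (1 + 10^+1.77 + 10^+0.36)
   = 1 / (1 + 58.884 + 2.2909) = 1/62.175 = 0.01608
[CO3²⁻] = α₂ × DIC = 0.01608 × 1.14 = 0.0183 mmol/kg = 18.3 μmol/kg

[CO3²⁻] = 18.3 μmol/kg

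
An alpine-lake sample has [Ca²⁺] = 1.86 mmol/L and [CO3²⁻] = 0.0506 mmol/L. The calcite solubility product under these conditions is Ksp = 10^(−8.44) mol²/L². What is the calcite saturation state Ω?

Ksp = 10^(−8.44) = 3.631×10^-9
Ω = [Ca²⁺][CO3²⁻]/Ksp = (1.86×10^-3)(0.0506×10^-3) / 3.631×10^-9 = 25.9

Ω = 25.9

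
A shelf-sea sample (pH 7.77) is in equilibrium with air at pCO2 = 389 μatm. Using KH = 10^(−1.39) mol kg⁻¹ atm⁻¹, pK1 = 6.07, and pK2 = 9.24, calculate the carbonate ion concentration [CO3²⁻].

[CO3²⁻] = 0.0269 mmol/kg

[CO2*] = KH · pCO2 = 10^(−1.39) × 389×10^-6 = 1.585×10^-5 mol/kg
α₀ = 1/(1 + K1/[H⁺] + K1K2/[H⁺]²) = 1/(1 + 10^+1.70 + 10^+0.23) = 0.01893
DIC = [CO2*]/α₀ = 1.585×10^-5 / 0.01893 = 0.8370 mmol/kg
[CO3²⁻] = α₂·DIC; α₂ = 0.03215, so [CO3²⁻] = 0.03215 × 0.8370 = 0.0269 mmol/kg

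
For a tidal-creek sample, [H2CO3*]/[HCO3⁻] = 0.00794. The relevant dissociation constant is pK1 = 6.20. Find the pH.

pH = 8.30

From K1 = [H⁺][HCO3⁻]/[H2CO3*]:  pH = pK1 − log₁₀([H2CO3*]/[HCO3⁻])
log₁₀(0.00794) = -2.100
pH = 6.20 − (-2.100) = 8.30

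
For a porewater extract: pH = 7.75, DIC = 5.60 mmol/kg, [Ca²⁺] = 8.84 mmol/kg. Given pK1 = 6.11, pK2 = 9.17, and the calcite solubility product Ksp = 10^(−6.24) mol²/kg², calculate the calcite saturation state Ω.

α₂ = 1 / (1 + [H⁺]/K2 + [H⁺]²/(K1K2)) = 1 / (1 + 10^+1.42 + 10^-0.22)
   = 1 / (1 + 26.303 + 0.60256) = 1/27.905 = 0.03584
[CO3²⁻] = α₂ × DIC = 0.03584 × 5.60 = 0.2007 mmol/kg
Ksp = 10^(−6.24) = 5.754×10^-7
Ω = [Ca²⁺][CO3²⁻]/Ksp = (8.84×10^-3)(2.007×10^-4) / 5.754×10^-7 = 3.08

Ω = 3.08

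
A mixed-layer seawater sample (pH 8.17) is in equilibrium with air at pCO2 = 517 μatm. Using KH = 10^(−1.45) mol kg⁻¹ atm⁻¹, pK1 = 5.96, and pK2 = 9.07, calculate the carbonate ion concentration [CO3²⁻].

[CO3²⁻] = 0.375 mmol/kg

[CO2*] = KH · pCO2 = 10^(−1.45) × 517×10^-6 = 1.834×10^-5 mol/kg
α₀ = 1/(1 + K1/[H⁺] + K1K2/[H⁺]²) = 1/(1 + 10^+2.21 + 10^+1.31) = 0.005447
DIC = [CO2*]/α₀ = 1.834×10^-5 / 0.005447 = 3.368 mmol/kg
[CO3²⁻] = α₂·DIC; α₂ = 0.1112, so [CO3²⁻] = 0.1112 × 3.368 = 0.375 mmol/kg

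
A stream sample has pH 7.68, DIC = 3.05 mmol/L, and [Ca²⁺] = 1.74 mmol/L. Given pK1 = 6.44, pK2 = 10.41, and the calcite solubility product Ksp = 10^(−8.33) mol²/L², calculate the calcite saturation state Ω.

Ω = 1.99

α₂ = 1 / (1 + [H⁺]/K2 + [H⁺]²/(K1K2)) = 1 / (1 + 10^+2.73 + 10^+1.49)
   = 1 / (1 + 537.03 + 30.903) = 1/568.93 = 0.001758
[CO3²⁻] = α₂ × DIC = 0.001758 × 3.05 = 0.005361 mmol/L = 5.361 μmol/L
Ksp = 10^(−8.33) = 4.677×10^-9
Ω = [Ca²⁺][CO3²⁻]/Ksp = (1.74×10^-3)(5.361×10^-6) / 4.677×10^-9 = 1.99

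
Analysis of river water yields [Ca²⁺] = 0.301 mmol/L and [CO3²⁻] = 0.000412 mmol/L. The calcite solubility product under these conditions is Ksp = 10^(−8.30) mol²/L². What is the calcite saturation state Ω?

Ω = 0.0247

Ksp = 10^(−8.30) = 5.012×10^-9
Ω = [Ca²⁺][CO3²⁻]/Ksp = (0.301×10^-3)(0.000412×10^-3) / 5.012×10^-9 = 0.0247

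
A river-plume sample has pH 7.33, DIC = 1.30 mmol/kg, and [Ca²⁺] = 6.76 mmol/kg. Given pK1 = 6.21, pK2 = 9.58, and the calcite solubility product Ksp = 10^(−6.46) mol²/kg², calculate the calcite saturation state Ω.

α₂ = 1 / (1 + [H⁺]/K2 + [H⁺]²/(K1K2)) = 1 / (1 + 10^+2.25 + 10^+1.13)
   = 1 / (1 + 177.83 + 13.490) = 1/192.32 = 0.005200
[CO3²⁻] = α₂ × DIC = 0.005200 × 1.30 = 0.006760 mmol/kg = 6.760 μmol/kg
Ksp = 10^(−6.46) = 3.467×10^-7
Ω = [Ca²⁺][CO3²⁻]/Ksp = (6.76×10^-3)(6.760×10^-6) / 3.467×10^-7 = 0.132

Ω = 0.132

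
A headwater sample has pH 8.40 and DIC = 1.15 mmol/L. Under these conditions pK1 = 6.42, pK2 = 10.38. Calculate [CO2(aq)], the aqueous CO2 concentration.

α₀ = 1 / (1 + K1/[H⁺] + K1K2/[H⁺]²) = 1 / (1 + 10^+1.98 + 10^+0.00)
   = 1 / (1 + 95.499 + 1.0000) = 1/97.499 = 0.01026
[CO2*] = α₀ × DIC = 0.01026 × 1.15 = 0.0118 mmol/L = 11.8 μmol/L

[CO2*] = 11.8 μmol/L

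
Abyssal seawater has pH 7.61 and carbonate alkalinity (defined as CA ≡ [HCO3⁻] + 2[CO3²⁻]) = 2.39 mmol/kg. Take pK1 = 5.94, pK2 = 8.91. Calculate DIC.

DIC = 2.33 mmol/kg

CA = [HCO3⁻] + 2[CO3²⁻] = (α₁ + 2α₂)·DIC
At pH 7.61: [H⁺]/K1 = 10^-1.67 = 0.021380, K2/[H⁺] = 10^-1.30 = 0.050119
α₁ = 1/(1 + 0.021380 + 0.050119) = 1/1.0715 = 0.9333; α₂ = α₁·K2/[H⁺] = 0.04677
α₁ + 2α₂ = 1.0268
DIC = CA / (α₁ + 2α₂) = 2.39 / 1.0268 = 2.33 mmol/kg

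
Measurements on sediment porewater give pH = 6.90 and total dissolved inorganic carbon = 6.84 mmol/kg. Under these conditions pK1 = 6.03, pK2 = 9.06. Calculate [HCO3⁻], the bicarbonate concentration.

α₁ = 1 / (1 + [H⁺]/K1 + K2/[H⁺]) = 1 / (1 + 10^-0.87 + 10^-2.16)
   = 1 / (1 + 0.13490 + 0.0069183) = 1/1.1418 = 0.8758
[HCO3⁻] = α₁ × DIC = 0.8758 × 6.84 = 5.99 mmol/kg

[HCO3⁻] = 5.99 mmol/kg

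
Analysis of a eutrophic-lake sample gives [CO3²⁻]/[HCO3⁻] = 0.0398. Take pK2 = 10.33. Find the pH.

From K2 = [H⁺][CO3²⁻]/[HCO3⁻]:  pH = pK2 + log₁₀([CO3²⁻]/[HCO3⁻])
log₁₀(0.0398) = -1.400
pH = 10.33 + (-1.400) = 8.93

pH = 8.93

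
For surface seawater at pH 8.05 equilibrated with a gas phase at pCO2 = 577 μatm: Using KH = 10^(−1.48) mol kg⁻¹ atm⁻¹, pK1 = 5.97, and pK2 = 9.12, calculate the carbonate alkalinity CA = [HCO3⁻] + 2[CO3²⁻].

[CO2*] = KH · pCO2 = 10^(−1.48) × 577×10^-6 = 1.911×10^-5 mol/kg
α₀ = 1/(1 + K1/[H⁺] + K1K2/[H⁺]²) = 1/(1 + 10^+2.08 + 10^+1.01) = 0.007607
DIC = [CO2*]/α₀ = 1.911×10^-5 / 0.007607 = 2.512 mmol/kg
CA = (α₁ + 2α₂)·DIC = (0.9146 + 2×0.07784) × 2.512 = 2.69 mmol/kg

CA = 2.69 mmol/kg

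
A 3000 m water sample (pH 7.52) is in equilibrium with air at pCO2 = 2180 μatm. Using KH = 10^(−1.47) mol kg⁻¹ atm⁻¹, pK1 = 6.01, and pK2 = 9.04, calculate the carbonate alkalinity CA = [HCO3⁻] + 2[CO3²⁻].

[CO2*] = KH · pCO2 = 10^(−1.47) × 2180×10^-6 = 7.387×10^-5 mol/kg
α₀ = 1/(1 + K1/[H⁺] + K1K2/[H⁺]²) = 1/(1 + 10^+1.51 + 10^-0.01) = 0.02912
DIC = [CO2*]/α₀ = 7.387×10^-5 / 0.02912 = 2.536 mmol/kg
CA = (α₁ + 2α₂)·DIC = (0.9424 + 2×0.02846) × 2.536 = 2.53 mmol/kg

CA = 2.53 mmol/kg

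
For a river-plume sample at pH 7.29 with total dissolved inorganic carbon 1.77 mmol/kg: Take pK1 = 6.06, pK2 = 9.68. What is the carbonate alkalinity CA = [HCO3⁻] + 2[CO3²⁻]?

CA = [HCO3⁻] + 2[CO3²⁻] = (α₁ + 2α₂)·DIC
At pH 7.29: [H⁺]/K1 = 10^-1.23 = 0.058884, K2/[H⁺] = 10^-2.39 = 0.0040738
α₁ = 1/(1 + 0.058884 + 0.0040738) = 1/1.0630 = 0.9408; α₂ = α₁·K2/[H⁺] = 0.003833
α₁ + 2α₂ = 0.9484
CA = 0.9484 × 1.77 = 1.68 mmol/kg

CA = 1.68 mmol/kg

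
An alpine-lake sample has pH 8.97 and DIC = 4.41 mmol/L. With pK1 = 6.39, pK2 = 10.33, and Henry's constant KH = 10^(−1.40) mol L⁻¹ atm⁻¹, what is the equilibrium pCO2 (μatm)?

pCO2 = 278 μatm

α₀ = 1 / (1 + K1/[H⁺] + K1K2/[H⁺]²) = 1 / (1 + 10^+2.58 + 10^+1.22)
   = 1 / (1 + 380.19 + 16.596) = 1/397.79 = 0.002514
[CO2*] = α₀ × DIC = 0.002514 × 4.41 = 0.01109 mmol/L = 11.09 μmol/L
pCO2 = [CO2*]/KH = 1.109×10^-5 / 3.981×10^-2 = 278 μatm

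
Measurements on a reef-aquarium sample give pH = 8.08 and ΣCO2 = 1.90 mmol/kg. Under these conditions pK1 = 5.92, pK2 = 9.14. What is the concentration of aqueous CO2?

[CO2*] = 12.0 μmol/kg

α₀ = 1 / (1 + K1/[H⁺] + K1K2/[H⁺]²) = 1 / (1 + 10^+2.16 + 10^+1.10)
   = 1 / (1 + 144.54 + 12.589) = 1/158.13 = 0.006324
[CO2*] = α₀ × DIC = 0.006324 × 1.90 = 0.0120 mmol/kg = 12.0 μmol/kg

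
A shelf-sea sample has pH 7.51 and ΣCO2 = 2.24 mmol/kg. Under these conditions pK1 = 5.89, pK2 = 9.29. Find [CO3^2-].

[CO3²⁻] = 0.0357 mmol/kg

α₂ = 1 / (1 + [H⁺]/K2 + [H⁺]²/(K1K2)) = 1 / (1 + 10^+1.78 + 10^+0.16)
   = 1 / (1 + 60.256 + 1.4454) = 1/62.701 = 0.01595
[CO3²⁻] = α₂ × DIC = 0.01595 × 2.24 = 0.0357 mmol/kg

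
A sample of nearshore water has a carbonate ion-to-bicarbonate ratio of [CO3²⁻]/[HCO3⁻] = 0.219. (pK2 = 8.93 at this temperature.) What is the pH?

From K2 = [H⁺][CO3²⁻]/[HCO3⁻]:  pH = pK2 + log₁₀([CO3²⁻]/[HCO3⁻])
log₁₀(0.219) = -0.660
pH = 8.93 + (-0.660) = 8.27

pH = 8.27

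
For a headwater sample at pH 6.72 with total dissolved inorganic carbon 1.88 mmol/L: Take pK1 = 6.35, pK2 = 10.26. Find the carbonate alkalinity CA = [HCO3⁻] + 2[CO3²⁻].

CA = 1.32 mmol/L

CA = [HCO3⁻] + 2[CO3²⁻] = (α₁ + 2α₂)·DIC
At pH 6.72: [H⁺]/K1 = 10^-0.37 = 0.42658, K2/[H⁺] = 10^-3.54 = 0.00028840
α₁ = 1/(1 + 0.42658 + 0.00028840) = 1/1.4269 = 0.7008; α₂ = α₁·K2/[H⁺] = 0.0002021
α₁ + 2α₂ = 0.7012
CA = 0.7012 × 1.88 = 1.32 mmol/L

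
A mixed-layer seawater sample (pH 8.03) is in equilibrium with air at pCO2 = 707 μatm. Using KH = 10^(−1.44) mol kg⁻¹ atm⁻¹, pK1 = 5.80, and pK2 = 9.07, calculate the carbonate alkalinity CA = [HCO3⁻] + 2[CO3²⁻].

CA = 5.15 mmol/kg

[CO2*] = KH · pCO2 = 10^(−1.44) × 707×10^-6 = 2.567×10^-5 mol/kg
α₀ = 1/(1 + K1/[H⁺] + K1K2/[H⁺]²) = 1/(1 + 10^+2.23 + 10^+1.19) = 0.005367
DIC = [CO2*]/α₀ = 2.567×10^-5 / 0.005367 = 4.783 mmol/kg
CA = (α₁ + 2α₂)·DIC = (0.9115 + 2×0.08313) × 4.783 = 5.15 mmol/kg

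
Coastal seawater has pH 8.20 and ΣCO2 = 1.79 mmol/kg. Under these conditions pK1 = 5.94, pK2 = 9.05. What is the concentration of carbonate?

α₂ = 1 / (1 + [H⁺]/K2 + [H⁺]²/(K1K2)) = 1 / (1 + 10^+0.85 + 10^-1.41)
   = 1 / (1 + 7.0795 + 0.038905) = 1/8.1184 = 0.1232
[CO3²⁻] = α₂ × DIC = 0.1232 × 1.79 = 0.220 mmol/kg

[CO3²⁻] = 0.220 mmol/kg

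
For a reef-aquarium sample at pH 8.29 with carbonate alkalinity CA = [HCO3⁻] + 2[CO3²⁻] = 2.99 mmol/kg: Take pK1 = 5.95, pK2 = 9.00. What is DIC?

CA = [HCO3⁻] + 2[CO3²⁻] = (α₁ + 2α₂)·DIC
At pH 8.29: [H⁺]/K1 = 10^-2.34 = 0.0045709, K2/[H⁺] = 10^-0.71 = 0.19498
α₁ = 1/(1 + 0.0045709 + 0.19498) = 1/1.1996 = 0.8336; α₂ = α₁·K2/[H⁺] = 0.1625
α₁ + 2α₂ = 1.1587
DIC = CA / (α₁ + 2α₂) = 2.99 / 1.1587 = 2.58 mmol/kg

DIC = 2.58 mmol/kg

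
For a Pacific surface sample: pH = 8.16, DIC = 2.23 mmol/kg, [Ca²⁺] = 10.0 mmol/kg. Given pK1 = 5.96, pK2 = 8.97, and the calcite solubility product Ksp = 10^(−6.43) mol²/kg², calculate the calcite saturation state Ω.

α₂ = 1 / (1 + [H⁺]/K2 + [H⁺]²/(K1K2)) = 1 / (1 + 10^+0.81 + 10^-1.39)
   = 1 / (1 + 6.4565 + 0.040738) = 1/7.4973 = 0.1334
[CO3²⁻] = α₂ × DIC = 0.1334 × 2.23 = 0.2974 mmol/kg
Ksp = 10^(−6.43) = 3.715×10^-7
Ω = [Ca²⁺][CO3²⁻]/Ksp = (10.0×10^-3)(2.974×10^-4) / 3.715×10^-7 = 8.01

Ω = 8.01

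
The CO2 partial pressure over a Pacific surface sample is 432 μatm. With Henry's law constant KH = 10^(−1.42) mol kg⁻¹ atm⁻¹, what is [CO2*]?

KH = 10^(−1.42) = 3.802×10^-2 mol kg⁻¹ atm⁻¹
[CO2*] = KH · pCO2 = 3.802×10^-2 × 432×10^-6 atm = 1.64×10^-5 mol/kg

[CO2*] = 16.4 μmol/kg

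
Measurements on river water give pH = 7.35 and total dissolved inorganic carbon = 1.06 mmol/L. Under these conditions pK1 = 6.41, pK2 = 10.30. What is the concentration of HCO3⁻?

[HCO3⁻] = 0.950 mmol/L

α₁ = 1 / (1 + [H⁺]/K1 + K2/[H⁺]) = 1 / (1 + 10^-0.94 + 10^-2.95)
   = 1 / (1 + 0.11482 + 0.0011220) = 1/1.1159 = 0.8961
[HCO3⁻] = α₁ × DIC = 0.8961 × 1.06 = 0.950 mmol/L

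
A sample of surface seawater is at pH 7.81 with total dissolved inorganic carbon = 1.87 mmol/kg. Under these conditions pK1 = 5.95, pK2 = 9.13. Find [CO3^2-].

α₂ = 1 / (1 + [H⁺]/K2 + [H⁺]²/(K1K2)) = 1 / (1 + 10^+1.32 + 10^-0.54)
   = 1 / (1 + 20.893 + 0.28840) = 1/22.181 = 0.04508
[CO3²⁻] = α₂ × DIC = 0.04508 × 1.87 = 0.0843 mmol/kg

[CO3²⁻] = 0.0843 mmol/kg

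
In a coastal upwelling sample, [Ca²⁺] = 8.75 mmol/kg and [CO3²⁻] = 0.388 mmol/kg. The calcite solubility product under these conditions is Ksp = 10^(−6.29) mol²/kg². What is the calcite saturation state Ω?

Ksp = 10^(−6.29) = 5.129×10^-7
Ω = [Ca²⁺][CO3²⁻]/Ksp = (8.75×10^-3)(0.388×10^-3) / 5.129×10^-7 = 6.62

Ω = 6.62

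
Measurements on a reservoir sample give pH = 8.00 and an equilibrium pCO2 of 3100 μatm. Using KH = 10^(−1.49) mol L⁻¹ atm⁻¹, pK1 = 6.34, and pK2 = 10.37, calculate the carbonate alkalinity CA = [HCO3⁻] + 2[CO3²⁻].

[CO2*] = KH · pCO2 = 10^(−1.49) × 3100×10^-6 = 1.003×10^-4 mol/L
α₀ = 1/(1 + K1/[H⁺] + K1K2/[H⁺]²) = 1/(1 + 10^+1.66 + 10^-0.71) = 0.02132
DIC = [CO2*]/α₀ = 1.003×10^-4 / 0.02132 = 4.705 mmol/L
CA = (α₁ + 2α₂)·DIC = (0.9745 + 2×0.004157) × 4.705 = 4.62 mmol/L

CA = 4.62 mmol/L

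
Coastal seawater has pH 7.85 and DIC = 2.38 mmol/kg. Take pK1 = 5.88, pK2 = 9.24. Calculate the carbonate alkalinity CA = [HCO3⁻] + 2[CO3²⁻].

CA = [HCO3⁻] + 2[CO3²⁻] = (α₁ + 2α₂)·DIC
At pH 7.85: [H⁺]/K1 = 10^-1.97 = 0.010715, K2/[H⁺] = 10^-1.39 = 0.040738
α₁ = 1/(1 + 0.010715 + 0.040738) = 1/1.0515 = 0.9511; α₂ = α₁·K2/[H⁺] = 0.03874
α₁ + 2α₂ = 1.0286
CA = 1.0286 × 2.38 = 2.45 mmol/kg

CA = 2.45 mmol/kg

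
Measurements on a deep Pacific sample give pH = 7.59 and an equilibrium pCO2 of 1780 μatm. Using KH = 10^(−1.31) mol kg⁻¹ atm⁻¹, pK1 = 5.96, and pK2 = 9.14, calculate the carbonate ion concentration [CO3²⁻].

[CO3²⁻] = 0.105 mmol/kg

[CO2*] = KH · pCO2 = 10^(−1.31) × 1780×10^-6 = 8.718×10^-5 mol/kg
α₀ = 1/(1 + K1/[H⁺] + K1K2/[H⁺]²) = 1/(1 + 10^+1.63 + 10^+0.08) = 0.02229
DIC = [CO2*]/α₀ = 8.718×10^-5 / 0.02229 = 3.911 mmol/kg
[CO3²⁻] = α₂·DIC; α₂ = 0.02680, so [CO3²⁻] = 0.02680 × 3.911 = 0.105 mmol/kg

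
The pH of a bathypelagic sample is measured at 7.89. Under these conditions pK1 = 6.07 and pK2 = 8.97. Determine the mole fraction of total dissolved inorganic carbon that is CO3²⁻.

α₂ = 1 / (1 + [H⁺]/K2 + [H⁺]²/(K1K2)) = 1 / (1 + 10^+1.08 + 10^-0.74)
   = 1 / (1 + 12.023 + 0.18197) = 1/13.205 = 0.07573

α₂ = 0.0757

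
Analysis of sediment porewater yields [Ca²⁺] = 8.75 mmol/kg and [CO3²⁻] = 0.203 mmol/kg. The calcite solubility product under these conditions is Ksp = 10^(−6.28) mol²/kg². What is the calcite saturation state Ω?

Ω = 3.38

Ksp = 10^(−6.28) = 5.248×10^-7
Ω = [Ca²⁺][CO3²⁻]/Ksp = (8.75×10^-3)(0.203×10^-3) / 5.248×10^-7 = 3.38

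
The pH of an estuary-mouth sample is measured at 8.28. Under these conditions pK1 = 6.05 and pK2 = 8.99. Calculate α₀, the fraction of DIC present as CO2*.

α₀ = 0.00490

α₀ = 1 / (1 + K1/[H⁺] + K1K2/[H⁺]²) = 1 / (1 + 10^+2.23 + 10^+1.52)
   = 1 / (1 + 169.82 + 33.113) = 1/203.94 = 0.004903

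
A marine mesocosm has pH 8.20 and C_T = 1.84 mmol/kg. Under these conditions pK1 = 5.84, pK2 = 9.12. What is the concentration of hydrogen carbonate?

α₁ = 1 / (1 + [H⁺]/K1 + K2/[H⁺]) = 1 / (1 + 10^-2.36 + 10^-0.92)
   = 1 / (1 + 0.0043652 + 0.12023) = 1/1.1246 = 0.8892
[HCO3⁻] = α₁ × DIC = 0.8892 × 1.84 = 1.64 mmol/kg

[HCO3⁻] = 1.64 mmol/kg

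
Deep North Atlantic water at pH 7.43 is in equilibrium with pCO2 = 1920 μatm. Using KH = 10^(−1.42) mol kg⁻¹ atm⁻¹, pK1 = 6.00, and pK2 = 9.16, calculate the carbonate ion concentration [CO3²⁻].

[CO3²⁻] = 0.0366 mmol/kg

[CO2*] = KH · pCO2 = 10^(−1.42) × 1920×10^-6 = 7.300×10^-5 mol/kg
α₀ = 1/(1 + K1/[H⁺] + K1K2/[H⁺]²) = 1/(1 + 10^+1.43 + 10^-0.30) = 0.03519
DIC = [CO2*]/α₀ = 7.300×10^-5 / 0.03519 = 2.074 mmol/kg
[CO3²⁻] = α₂·DIC; α₂ = 0.01764, so [CO3²⁻] = 0.01764 × 2.074 = 0.0366 mmol/kg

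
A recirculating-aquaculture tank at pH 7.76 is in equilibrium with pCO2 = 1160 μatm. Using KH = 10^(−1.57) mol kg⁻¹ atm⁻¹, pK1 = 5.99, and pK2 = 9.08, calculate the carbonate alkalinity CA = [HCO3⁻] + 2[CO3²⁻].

CA = 2.01 mmol/kg

[CO2*] = KH · pCO2 = 10^(−1.57) × 1160×10^-6 = 3.122×10^-5 mol/kg
α₀ = 1/(1 + K1/[H⁺] + K1K2/[H⁺]²) = 1/(1 + 10^+1.77 + 10^+0.45) = 0.01595
DIC = [CO2*]/α₀ = 3.122×10^-5 / 0.01595 = 1.958 mmol/kg
CA = (α₁ + 2α₂)·DIC = (0.9391 + 2×0.04495) × 1.958 = 2.01 mmol/kg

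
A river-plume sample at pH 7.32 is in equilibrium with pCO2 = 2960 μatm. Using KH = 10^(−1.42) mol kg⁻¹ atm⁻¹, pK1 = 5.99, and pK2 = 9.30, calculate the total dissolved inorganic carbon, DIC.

DIC = 2.54 mmol/kg

[CO2*] = KH · pCO2 = 10^(−1.42) × 2960×10^-6 = 1.125×10^-4 mol/kg
α₀ = 1/(1 + K1/[H⁺] + K1K2/[H⁺]²) = 1/(1 + 10^+1.33 + 10^-0.65) = 0.04424
DIC = [CO2*]/α₀ = 1.125×10^-4 / 0.04424 = 2.54 mmol/kg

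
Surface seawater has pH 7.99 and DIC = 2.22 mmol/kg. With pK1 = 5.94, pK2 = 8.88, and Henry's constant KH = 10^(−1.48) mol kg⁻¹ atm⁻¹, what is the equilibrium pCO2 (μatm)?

pCO2 = 525 μatm

α₀ = 1 / (1 + K1/[H⁺] + K1K2/[H⁺]²) = 1 / (1 + 10^+2.05 + 10^+1.16)
   = 1 / (1 + 112.20 + 14.454) = 1/127.66 = 0.007834
[CO2*] = α₀ × DIC = 0.007834 × 2.22 = 0.01739 mmol/kg = 17.39 μmol/kg
pCO2 = [CO2*]/KH = 1.739×10^-5 / 3.311×10^-2 = 525 μatm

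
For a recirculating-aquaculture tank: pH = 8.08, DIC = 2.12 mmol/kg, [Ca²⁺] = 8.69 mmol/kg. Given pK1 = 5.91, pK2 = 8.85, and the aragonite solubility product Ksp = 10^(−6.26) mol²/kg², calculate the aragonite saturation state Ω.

α₂ = 1 / (1 + [H⁺]/K2 + [H⁺]²/(K1K2)) = 1 / (1 + 10^+0.77 + 10^-1.40)
   = 1 / (1 + 5.8884 + 0.039811) = 1/6.9282 = 0.1443
[CO3²⁻] = α₂ × DIC = 0.1443 × 2.12 = 0.3060 mmol/kg
Ksp = 10^(−6.26) = 5.495×10^-7
Ω = [Ca²⁺][CO3²⁻]/Ksp = (8.69×10^-3)(3.060×10^-4) / 5.495×10^-7 = 4.84

Ω = 4.84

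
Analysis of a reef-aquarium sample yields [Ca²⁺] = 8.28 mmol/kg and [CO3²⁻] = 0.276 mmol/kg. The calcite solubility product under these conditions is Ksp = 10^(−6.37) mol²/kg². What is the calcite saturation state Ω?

Ω = 5.36

Ksp = 10^(−6.37) = 4.266×10^-7
Ω = [Ca²⁺][CO3²⁻]/Ksp = (8.28×10^-3)(0.276×10^-3) / 4.266×10^-7 = 5.36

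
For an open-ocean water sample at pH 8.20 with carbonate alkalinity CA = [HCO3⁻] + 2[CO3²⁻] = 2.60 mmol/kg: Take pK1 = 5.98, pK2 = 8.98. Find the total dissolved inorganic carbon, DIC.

DIC = 2.29 mmol/kg

CA = [HCO3⁻] + 2[CO3²⁻] = (α₁ + 2α₂)·DIC
At pH 8.20: [H⁺]/K1 = 10^-2.22 = 0.0060256, K2/[H⁺] = 10^-0.78 = 0.16596
α₁ = 1/(1 + 0.0060256 + 0.16596) = 1/1.1720 = 0.8533; α₂ = α₁·K2/[H⁺] = 0.1416
α₁ + 2α₂ = 1.1365
DIC = CA / (α₁ + 2α₂) = 2.60 / 1.1365 = 2.29 mmol/kg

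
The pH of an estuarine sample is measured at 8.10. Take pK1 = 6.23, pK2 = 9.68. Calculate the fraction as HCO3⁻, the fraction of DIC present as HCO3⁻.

α₁ = 0.962

α₁ = 1 / (1 + [H⁺]/K1 + K2/[H⁺]) = 1 / (1 + 10^-1.87 + 10^-1.58)
   = 1 / (1 + 0.013490 + 0.026303) = 1/1.0398 = 0.9617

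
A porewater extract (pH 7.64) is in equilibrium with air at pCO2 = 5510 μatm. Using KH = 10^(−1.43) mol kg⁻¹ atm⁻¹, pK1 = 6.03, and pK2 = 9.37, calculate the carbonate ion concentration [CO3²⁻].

[CO2*] = KH · pCO2 = 10^(−1.43) × 5510×10^-6 = 2.047×10^-4 mol/kg
α₀ = 1/(1 + K1/[H⁺] + K1K2/[H⁺]²) = 1/(1 + 10^+1.61 + 10^-0.12) = 0.02353
DIC = [CO2*]/α₀ = 2.047×10^-4 / 0.02353 = 8.700 mmol/kg
[CO3²⁻] = α₂·DIC; α₂ = 0.01785, so [CO3²⁻] = 0.01785 × 8.700 = 0.155 mmol/kg

[CO3²⁻] = 0.155 mmol/kg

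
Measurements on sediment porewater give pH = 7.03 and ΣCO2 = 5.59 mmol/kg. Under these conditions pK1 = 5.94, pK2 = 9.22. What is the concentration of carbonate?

[CO3²⁻] = 0.0332 mmol/kg

α₂ = 1 / (1 + [H⁺]/K2 + [H⁺]²/(K1K2)) = 1 / (1 + 10^+2.19 + 10^+1.10)
   = 1 / (1 + 154.88 + 12.589) = 1/168.47 = 0.005936
[CO3²⁻] = α₂ × DIC = 0.005936 × 5.59 = 0.0332 mmol/kg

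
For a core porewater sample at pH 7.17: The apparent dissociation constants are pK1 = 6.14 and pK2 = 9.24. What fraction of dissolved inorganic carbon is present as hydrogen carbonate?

α₁ = 1 / (1 + [H⁺]/K1 + K2/[H⁺]) = 1 / (1 + 10^-1.03 + 10^-2.07)
   = 1 / (1 + 0.093325 + 0.0085114) = 1/1.1018 = 0.9076

α₁ = 0.908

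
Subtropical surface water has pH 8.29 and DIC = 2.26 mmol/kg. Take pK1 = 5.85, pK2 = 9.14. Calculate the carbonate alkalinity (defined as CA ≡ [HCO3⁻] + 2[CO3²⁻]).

CA = [HCO3⁻] + 2[CO3²⁻] = (α₁ + 2α₂)·DIC
At pH 8.29: [H⁺]/K1 = 10^-2.44 = 0.0036308, K2/[H⁺] = 10^-0.85 = 0.14125
α₁ = 1/(1 + 0.0036308 + 0.14125) = 1/1.1449 = 0.8735; α₂ = α₁·K2/[H⁺] = 0.1234
α₁ + 2α₂ = 1.1202
CA = 1.1202 × 2.26 = 2.53 mmol/kg

CA = 2.53 mmol/kg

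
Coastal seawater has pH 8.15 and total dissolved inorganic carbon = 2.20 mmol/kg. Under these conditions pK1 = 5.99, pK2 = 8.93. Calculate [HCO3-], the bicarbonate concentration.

α₁ = 1 / (1 + [H⁺]/K1 + K2/[H⁺]) = 1 / (1 + 10^-2.16 + 10^-0.78)
   = 1 / (1 + 0.0069183 + 0.16596) = 1/1.1729 = 0.8526
[HCO3⁻] = α₁ × DIC = 0.8526 × 2.20 = 1.88 mmol/kg

[HCO3⁻] = 1.88 mmol/kg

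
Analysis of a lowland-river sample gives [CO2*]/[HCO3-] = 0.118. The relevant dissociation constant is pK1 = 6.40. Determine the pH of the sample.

From K1 = [H⁺][HCO3-]/[CO2*]:  pH = pK1 − log₁₀([CO2*]/[HCO3-])
log₁₀(0.118) = -0.928
pH = 6.40 − (-0.928) = 7.33

pH = 7.33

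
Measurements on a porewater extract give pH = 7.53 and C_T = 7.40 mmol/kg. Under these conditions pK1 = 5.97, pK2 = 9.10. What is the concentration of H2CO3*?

[CO2*] = 0.193 mmol/kg

α₀ = 1 / (1 + K1/[H⁺] + K1K2/[H⁺]²) = 1 / (1 + 10^+1.56 + 10^-0.01)
   = 1 / (1 + 36.308 + 0.97724) = 1/38.285 = 0.02612
[CO2*] = α₀ × DIC = 0.02612 × 7.40 = 0.193 mmol/kg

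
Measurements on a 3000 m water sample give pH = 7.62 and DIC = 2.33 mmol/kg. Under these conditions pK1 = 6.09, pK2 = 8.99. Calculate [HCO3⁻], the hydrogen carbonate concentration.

α₁ = 1 / (1 + [H⁺]/K1 + K2/[H⁺]) = 1 / (1 + 10^-1.53 + 10^-1.37)
   = 1 / (1 + 0.029512 + 0.042658) = 1/1.0722 = 0.9327
[HCO3⁻] = α₁ × DIC = 0.9327 × 2.33 = 2.17 mmol/kg

[HCO3⁻] = 2.17 mmol/kg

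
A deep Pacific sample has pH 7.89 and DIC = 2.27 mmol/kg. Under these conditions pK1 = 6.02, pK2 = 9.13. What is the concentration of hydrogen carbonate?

[HCO3⁻] = 2.12 mmol/kg

α₁ = 1 / (1 + [H⁺]/K1 + K2/[H⁺]) = 1 / (1 + 10^-1.87 + 10^-1.24)
   = 1 / (1 + 0.013490 + 0.057544) = 1/1.0710 = 0.9337
[HCO3⁻] = α₁ × DIC = 0.9337 × 2.27 = 2.12 mmol/kg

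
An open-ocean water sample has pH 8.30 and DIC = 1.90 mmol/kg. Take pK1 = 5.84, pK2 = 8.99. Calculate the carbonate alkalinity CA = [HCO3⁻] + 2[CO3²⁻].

CA = [HCO3⁻] + 2[CO3²⁻] = (α₁ + 2α₂)·DIC
At pH 8.30: [H⁺]/K1 = 10^-2.46 = 0.0034674, K2/[H⁺] = 10^-0.69 = 0.20417
α₁ = 1/(1 + 0.0034674 + 0.20417) = 1/1.2076 = 0.8281; α₂ = α₁·K2/[H⁺] = 0.1691
α₁ + 2α₂ = 1.1662
CA = 1.1662 × 1.90 = 2.22 mmol/kg

CA = 2.22 mmol/kg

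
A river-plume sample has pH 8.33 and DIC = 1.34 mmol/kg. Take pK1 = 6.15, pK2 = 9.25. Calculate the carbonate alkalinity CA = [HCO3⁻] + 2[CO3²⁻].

CA = 1.48 mmol/kg

CA = [HCO3⁻] + 2[CO3²⁻] = (α₁ + 2α₂)·DIC
At pH 8.33: [H⁺]/K1 = 10^-2.18 = 0.0066069, K2/[H⁺] = 10^-0.92 = 0.12023
α₁ = 1/(1 + 0.0066069 + 0.12023) = 1/1.1268 = 0.8874; α₂ = α₁·K2/[H⁺] = 0.1067
α₁ + 2α₂ = 1.1008
CA = 1.1008 × 1.34 = 1.48 mmol/kg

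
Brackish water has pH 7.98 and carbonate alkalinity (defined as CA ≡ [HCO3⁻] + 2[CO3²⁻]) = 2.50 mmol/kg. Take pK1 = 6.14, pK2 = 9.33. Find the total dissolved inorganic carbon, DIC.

DIC = 2.43 mmol/kg

CA = [HCO3⁻] + 2[CO3²⁻] = (α₁ + 2α₂)·DIC
At pH 7.98: [H⁺]/K1 = 10^-1.84 = 0.014454, K2/[H⁺] = 10^-1.35 = 0.044668
α₁ = 1/(1 + 0.014454 + 0.044668) = 1/1.0591 = 0.9442; α₂ = α₁·K2/[H⁺] = 0.04217
α₁ + 2α₂ = 1.0285
DIC = CA / (α₁ + 2α₂) = 2.50 / 1.0285 = 2.43 mmol/kg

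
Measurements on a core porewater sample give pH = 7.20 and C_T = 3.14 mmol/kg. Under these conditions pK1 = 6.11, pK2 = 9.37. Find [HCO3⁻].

[HCO3⁻] = 2.89 mmol/kg

α₁ = 1 / (1 + [H⁺]/K1 + K2/[H⁺]) = 1 / (1 + 10^-1.09 + 10^-2.17)
   = 1 / (1 + 0.081283 + 0.0067608) = 1/1.0880 = 0.9191
[HCO3⁻] = α₁ × DIC = 0.9191 × 3.14 = 2.89 mmol/kg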